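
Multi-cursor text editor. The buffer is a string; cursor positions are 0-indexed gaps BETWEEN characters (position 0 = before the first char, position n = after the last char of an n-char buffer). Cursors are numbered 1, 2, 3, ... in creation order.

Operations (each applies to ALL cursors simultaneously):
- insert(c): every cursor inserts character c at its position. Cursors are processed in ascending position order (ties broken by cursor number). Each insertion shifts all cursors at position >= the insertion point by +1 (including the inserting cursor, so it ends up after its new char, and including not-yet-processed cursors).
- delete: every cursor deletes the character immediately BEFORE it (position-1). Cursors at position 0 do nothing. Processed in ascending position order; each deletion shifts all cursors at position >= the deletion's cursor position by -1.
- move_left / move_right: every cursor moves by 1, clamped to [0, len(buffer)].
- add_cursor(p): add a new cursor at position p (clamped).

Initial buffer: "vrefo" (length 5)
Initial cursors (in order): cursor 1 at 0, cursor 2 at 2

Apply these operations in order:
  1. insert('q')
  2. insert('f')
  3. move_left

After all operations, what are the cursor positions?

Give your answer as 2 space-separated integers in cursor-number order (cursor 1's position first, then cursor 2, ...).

After op 1 (insert('q')): buffer="qvrqefo" (len 7), cursors c1@1 c2@4, authorship 1..2...
After op 2 (insert('f')): buffer="qfvrqfefo" (len 9), cursors c1@2 c2@6, authorship 11..22...
After op 3 (move_left): buffer="qfvrqfefo" (len 9), cursors c1@1 c2@5, authorship 11..22...

Answer: 1 5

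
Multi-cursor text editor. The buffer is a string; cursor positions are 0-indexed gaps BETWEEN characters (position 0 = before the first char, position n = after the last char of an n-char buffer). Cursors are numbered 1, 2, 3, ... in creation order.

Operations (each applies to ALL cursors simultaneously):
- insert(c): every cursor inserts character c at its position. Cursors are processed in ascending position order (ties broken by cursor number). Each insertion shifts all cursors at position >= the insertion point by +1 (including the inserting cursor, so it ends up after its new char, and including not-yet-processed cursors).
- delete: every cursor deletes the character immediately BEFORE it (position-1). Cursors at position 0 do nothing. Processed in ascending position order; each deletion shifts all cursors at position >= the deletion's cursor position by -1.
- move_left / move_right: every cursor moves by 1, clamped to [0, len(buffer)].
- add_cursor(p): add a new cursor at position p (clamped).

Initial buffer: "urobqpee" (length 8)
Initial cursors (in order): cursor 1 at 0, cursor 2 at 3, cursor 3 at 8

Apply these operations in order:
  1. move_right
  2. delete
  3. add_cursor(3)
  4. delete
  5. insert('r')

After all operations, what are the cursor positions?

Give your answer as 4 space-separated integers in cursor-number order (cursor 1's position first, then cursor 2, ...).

After op 1 (move_right): buffer="urobqpee" (len 8), cursors c1@1 c2@4 c3@8, authorship ........
After op 2 (delete): buffer="roqpe" (len 5), cursors c1@0 c2@2 c3@5, authorship .....
After op 3 (add_cursor(3)): buffer="roqpe" (len 5), cursors c1@0 c2@2 c4@3 c3@5, authorship .....
After op 4 (delete): buffer="rp" (len 2), cursors c1@0 c2@1 c4@1 c3@2, authorship ..
After op 5 (insert('r')): buffer="rrrrpr" (len 6), cursors c1@1 c2@4 c4@4 c3@6, authorship 1.24.3

Answer: 1 4 6 4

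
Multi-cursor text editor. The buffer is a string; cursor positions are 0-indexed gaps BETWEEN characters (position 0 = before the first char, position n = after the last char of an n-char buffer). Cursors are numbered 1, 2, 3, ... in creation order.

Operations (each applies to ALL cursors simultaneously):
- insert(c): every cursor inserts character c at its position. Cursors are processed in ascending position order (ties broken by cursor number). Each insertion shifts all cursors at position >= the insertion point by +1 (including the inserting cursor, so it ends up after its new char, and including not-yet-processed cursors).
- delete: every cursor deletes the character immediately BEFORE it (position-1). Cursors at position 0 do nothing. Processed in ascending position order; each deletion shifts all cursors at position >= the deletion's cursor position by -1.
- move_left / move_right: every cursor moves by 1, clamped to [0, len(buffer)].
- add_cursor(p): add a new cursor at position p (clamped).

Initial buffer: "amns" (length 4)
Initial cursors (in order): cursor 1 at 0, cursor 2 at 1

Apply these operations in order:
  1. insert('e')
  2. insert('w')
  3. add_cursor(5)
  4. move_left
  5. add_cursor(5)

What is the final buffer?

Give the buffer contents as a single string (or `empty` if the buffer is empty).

After op 1 (insert('e')): buffer="eaemns" (len 6), cursors c1@1 c2@3, authorship 1.2...
After op 2 (insert('w')): buffer="ewaewmns" (len 8), cursors c1@2 c2@5, authorship 11.22...
After op 3 (add_cursor(5)): buffer="ewaewmns" (len 8), cursors c1@2 c2@5 c3@5, authorship 11.22...
After op 4 (move_left): buffer="ewaewmns" (len 8), cursors c1@1 c2@4 c3@4, authorship 11.22...
After op 5 (add_cursor(5)): buffer="ewaewmns" (len 8), cursors c1@1 c2@4 c3@4 c4@5, authorship 11.22...

Answer: ewaewmns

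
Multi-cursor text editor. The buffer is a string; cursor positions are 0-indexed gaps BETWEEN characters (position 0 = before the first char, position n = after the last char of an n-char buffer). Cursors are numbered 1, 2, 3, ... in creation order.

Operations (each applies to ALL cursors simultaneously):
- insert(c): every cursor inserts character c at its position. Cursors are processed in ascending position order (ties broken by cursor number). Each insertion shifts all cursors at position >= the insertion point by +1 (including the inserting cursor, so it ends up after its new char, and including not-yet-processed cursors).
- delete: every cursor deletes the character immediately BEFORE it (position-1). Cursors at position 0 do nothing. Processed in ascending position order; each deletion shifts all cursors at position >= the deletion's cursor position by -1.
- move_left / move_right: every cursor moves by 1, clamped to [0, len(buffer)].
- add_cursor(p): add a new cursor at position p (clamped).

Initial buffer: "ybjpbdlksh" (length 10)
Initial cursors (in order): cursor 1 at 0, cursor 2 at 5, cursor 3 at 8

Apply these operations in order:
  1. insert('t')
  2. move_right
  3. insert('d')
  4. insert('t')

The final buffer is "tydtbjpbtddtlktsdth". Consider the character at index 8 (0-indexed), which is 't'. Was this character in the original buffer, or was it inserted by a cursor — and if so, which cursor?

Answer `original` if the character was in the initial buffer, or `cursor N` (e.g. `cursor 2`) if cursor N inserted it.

Answer: cursor 2

Derivation:
After op 1 (insert('t')): buffer="tybjpbtdlktsh" (len 13), cursors c1@1 c2@7 c3@11, authorship 1.....2...3..
After op 2 (move_right): buffer="tybjpbtdlktsh" (len 13), cursors c1@2 c2@8 c3@12, authorship 1.....2...3..
After op 3 (insert('d')): buffer="tydbjpbtddlktsdh" (len 16), cursors c1@3 c2@10 c3@15, authorship 1.1....2.2..3.3.
After op 4 (insert('t')): buffer="tydtbjpbtddtlktsdth" (len 19), cursors c1@4 c2@12 c3@18, authorship 1.11....2.22..3.33.
Authorship (.=original, N=cursor N): 1 . 1 1 . . . . 2 . 2 2 . . 3 . 3 3 .
Index 8: author = 2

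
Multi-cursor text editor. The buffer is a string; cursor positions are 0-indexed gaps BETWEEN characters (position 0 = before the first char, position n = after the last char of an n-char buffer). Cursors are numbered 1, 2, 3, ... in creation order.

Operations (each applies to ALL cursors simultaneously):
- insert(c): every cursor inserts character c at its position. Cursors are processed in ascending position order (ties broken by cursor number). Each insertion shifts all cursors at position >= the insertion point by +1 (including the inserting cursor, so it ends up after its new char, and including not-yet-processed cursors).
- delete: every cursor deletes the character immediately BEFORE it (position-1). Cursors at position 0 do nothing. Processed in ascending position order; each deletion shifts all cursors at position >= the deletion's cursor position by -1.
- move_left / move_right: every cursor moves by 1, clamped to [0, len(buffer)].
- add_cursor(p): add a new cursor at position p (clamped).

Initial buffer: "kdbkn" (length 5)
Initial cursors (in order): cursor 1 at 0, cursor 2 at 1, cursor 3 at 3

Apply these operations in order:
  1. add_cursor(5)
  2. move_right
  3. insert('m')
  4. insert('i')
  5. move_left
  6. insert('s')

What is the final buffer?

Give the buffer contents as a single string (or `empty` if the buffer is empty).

Answer: kmsidmsibkmsinmsi

Derivation:
After op 1 (add_cursor(5)): buffer="kdbkn" (len 5), cursors c1@0 c2@1 c3@3 c4@5, authorship .....
After op 2 (move_right): buffer="kdbkn" (len 5), cursors c1@1 c2@2 c3@4 c4@5, authorship .....
After op 3 (insert('m')): buffer="kmdmbkmnm" (len 9), cursors c1@2 c2@4 c3@7 c4@9, authorship .1.2..3.4
After op 4 (insert('i')): buffer="kmidmibkminmi" (len 13), cursors c1@3 c2@6 c3@10 c4@13, authorship .11.22..33.44
After op 5 (move_left): buffer="kmidmibkminmi" (len 13), cursors c1@2 c2@5 c3@9 c4@12, authorship .11.22..33.44
After op 6 (insert('s')): buffer="kmsidmsibkmsinmsi" (len 17), cursors c1@3 c2@7 c3@12 c4@16, authorship .111.222..333.444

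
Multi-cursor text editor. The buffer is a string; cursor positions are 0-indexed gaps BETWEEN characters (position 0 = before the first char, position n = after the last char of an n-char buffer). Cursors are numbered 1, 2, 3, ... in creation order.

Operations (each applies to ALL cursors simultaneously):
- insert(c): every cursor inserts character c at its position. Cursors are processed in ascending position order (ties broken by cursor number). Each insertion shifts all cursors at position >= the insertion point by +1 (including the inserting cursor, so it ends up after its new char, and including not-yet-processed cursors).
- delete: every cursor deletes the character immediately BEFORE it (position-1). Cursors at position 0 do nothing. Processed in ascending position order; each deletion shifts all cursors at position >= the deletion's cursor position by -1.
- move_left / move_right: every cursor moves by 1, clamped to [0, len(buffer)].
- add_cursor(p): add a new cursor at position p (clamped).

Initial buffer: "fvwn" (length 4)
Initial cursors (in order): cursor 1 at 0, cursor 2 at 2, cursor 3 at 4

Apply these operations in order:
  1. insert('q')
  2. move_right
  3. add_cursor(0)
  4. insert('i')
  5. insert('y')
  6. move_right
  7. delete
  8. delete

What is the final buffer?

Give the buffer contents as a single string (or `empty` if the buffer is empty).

After op 1 (insert('q')): buffer="qfvqwnq" (len 7), cursors c1@1 c2@4 c3@7, authorship 1..2..3
After op 2 (move_right): buffer="qfvqwnq" (len 7), cursors c1@2 c2@5 c3@7, authorship 1..2..3
After op 3 (add_cursor(0)): buffer="qfvqwnq" (len 7), cursors c4@0 c1@2 c2@5 c3@7, authorship 1..2..3
After op 4 (insert('i')): buffer="iqfivqwinqi" (len 11), cursors c4@1 c1@4 c2@8 c3@11, authorship 41.1.2.2.33
After op 5 (insert('y')): buffer="iyqfiyvqwiynqiy" (len 15), cursors c4@2 c1@6 c2@11 c3@15, authorship 441.11.2.22.333
After op 6 (move_right): buffer="iyqfiyvqwiynqiy" (len 15), cursors c4@3 c1@7 c2@12 c3@15, authorship 441.11.2.22.333
After op 7 (delete): buffer="iyfiyqwiyqi" (len 11), cursors c4@2 c1@5 c2@9 c3@11, authorship 44.112.2233
After op 8 (delete): buffer="ifiqwiq" (len 7), cursors c4@1 c1@3 c2@6 c3@7, authorship 4.12.23

Answer: ifiqwiq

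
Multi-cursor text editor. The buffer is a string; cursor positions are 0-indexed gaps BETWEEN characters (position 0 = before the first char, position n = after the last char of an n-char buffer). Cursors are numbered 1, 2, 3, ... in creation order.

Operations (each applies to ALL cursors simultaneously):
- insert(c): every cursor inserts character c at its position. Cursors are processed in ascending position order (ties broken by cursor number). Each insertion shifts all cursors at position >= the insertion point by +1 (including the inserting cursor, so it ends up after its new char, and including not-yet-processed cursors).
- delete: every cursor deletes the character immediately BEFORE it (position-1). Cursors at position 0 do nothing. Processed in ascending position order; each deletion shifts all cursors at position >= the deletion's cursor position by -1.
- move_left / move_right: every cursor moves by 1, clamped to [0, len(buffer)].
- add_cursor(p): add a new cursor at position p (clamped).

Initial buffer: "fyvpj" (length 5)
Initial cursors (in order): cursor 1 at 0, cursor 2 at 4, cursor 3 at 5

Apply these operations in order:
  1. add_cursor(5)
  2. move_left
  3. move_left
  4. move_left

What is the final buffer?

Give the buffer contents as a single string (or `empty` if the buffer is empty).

After op 1 (add_cursor(5)): buffer="fyvpj" (len 5), cursors c1@0 c2@4 c3@5 c4@5, authorship .....
After op 2 (move_left): buffer="fyvpj" (len 5), cursors c1@0 c2@3 c3@4 c4@4, authorship .....
After op 3 (move_left): buffer="fyvpj" (len 5), cursors c1@0 c2@2 c3@3 c4@3, authorship .....
After op 4 (move_left): buffer="fyvpj" (len 5), cursors c1@0 c2@1 c3@2 c4@2, authorship .....

Answer: fyvpj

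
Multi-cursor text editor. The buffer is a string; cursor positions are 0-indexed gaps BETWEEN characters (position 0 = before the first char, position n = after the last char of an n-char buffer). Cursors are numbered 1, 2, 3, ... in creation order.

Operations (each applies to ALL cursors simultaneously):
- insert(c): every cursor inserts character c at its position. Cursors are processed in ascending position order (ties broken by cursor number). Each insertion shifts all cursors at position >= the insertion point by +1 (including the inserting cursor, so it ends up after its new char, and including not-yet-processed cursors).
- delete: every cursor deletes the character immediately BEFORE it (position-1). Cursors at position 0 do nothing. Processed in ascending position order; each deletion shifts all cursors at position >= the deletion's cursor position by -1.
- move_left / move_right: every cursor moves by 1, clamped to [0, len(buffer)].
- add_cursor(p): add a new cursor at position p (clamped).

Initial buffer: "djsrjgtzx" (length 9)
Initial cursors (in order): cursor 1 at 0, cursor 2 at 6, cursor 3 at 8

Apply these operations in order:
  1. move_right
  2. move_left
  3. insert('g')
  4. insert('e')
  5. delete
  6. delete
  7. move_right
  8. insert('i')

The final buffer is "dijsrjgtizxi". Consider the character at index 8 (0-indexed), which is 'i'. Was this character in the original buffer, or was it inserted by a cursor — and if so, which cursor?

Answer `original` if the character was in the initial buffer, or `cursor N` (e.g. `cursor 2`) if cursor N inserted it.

After op 1 (move_right): buffer="djsrjgtzx" (len 9), cursors c1@1 c2@7 c3@9, authorship .........
After op 2 (move_left): buffer="djsrjgtzx" (len 9), cursors c1@0 c2@6 c3@8, authorship .........
After op 3 (insert('g')): buffer="gdjsrjggtzgx" (len 12), cursors c1@1 c2@8 c3@11, authorship 1......2..3.
After op 4 (insert('e')): buffer="gedjsrjggetzgex" (len 15), cursors c1@2 c2@10 c3@14, authorship 11......22..33.
After op 5 (delete): buffer="gdjsrjggtzgx" (len 12), cursors c1@1 c2@8 c3@11, authorship 1......2..3.
After op 6 (delete): buffer="djsrjgtzx" (len 9), cursors c1@0 c2@6 c3@8, authorship .........
After op 7 (move_right): buffer="djsrjgtzx" (len 9), cursors c1@1 c2@7 c3@9, authorship .........
After op 8 (insert('i')): buffer="dijsrjgtizxi" (len 12), cursors c1@2 c2@9 c3@12, authorship .1......2..3
Authorship (.=original, N=cursor N): . 1 . . . . . . 2 . . 3
Index 8: author = 2

Answer: cursor 2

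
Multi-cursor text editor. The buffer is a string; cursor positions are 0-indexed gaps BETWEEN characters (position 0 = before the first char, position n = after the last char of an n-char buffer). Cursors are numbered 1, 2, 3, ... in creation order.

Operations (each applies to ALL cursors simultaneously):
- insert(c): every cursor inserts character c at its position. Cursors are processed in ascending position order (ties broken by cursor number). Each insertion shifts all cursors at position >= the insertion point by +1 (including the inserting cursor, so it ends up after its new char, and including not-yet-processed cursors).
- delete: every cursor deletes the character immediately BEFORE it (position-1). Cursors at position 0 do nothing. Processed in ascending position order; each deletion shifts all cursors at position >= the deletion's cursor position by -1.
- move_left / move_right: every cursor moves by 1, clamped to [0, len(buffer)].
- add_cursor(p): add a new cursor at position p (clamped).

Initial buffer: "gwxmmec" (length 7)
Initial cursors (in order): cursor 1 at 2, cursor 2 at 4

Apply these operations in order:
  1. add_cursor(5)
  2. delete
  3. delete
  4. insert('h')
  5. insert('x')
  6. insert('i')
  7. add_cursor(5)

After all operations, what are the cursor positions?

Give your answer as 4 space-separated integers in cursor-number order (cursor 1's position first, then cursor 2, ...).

Answer: 9 9 9 5

Derivation:
After op 1 (add_cursor(5)): buffer="gwxmmec" (len 7), cursors c1@2 c2@4 c3@5, authorship .......
After op 2 (delete): buffer="gxec" (len 4), cursors c1@1 c2@2 c3@2, authorship ....
After op 3 (delete): buffer="ec" (len 2), cursors c1@0 c2@0 c3@0, authorship ..
After op 4 (insert('h')): buffer="hhhec" (len 5), cursors c1@3 c2@3 c3@3, authorship 123..
After op 5 (insert('x')): buffer="hhhxxxec" (len 8), cursors c1@6 c2@6 c3@6, authorship 123123..
After op 6 (insert('i')): buffer="hhhxxxiiiec" (len 11), cursors c1@9 c2@9 c3@9, authorship 123123123..
After op 7 (add_cursor(5)): buffer="hhhxxxiiiec" (len 11), cursors c4@5 c1@9 c2@9 c3@9, authorship 123123123..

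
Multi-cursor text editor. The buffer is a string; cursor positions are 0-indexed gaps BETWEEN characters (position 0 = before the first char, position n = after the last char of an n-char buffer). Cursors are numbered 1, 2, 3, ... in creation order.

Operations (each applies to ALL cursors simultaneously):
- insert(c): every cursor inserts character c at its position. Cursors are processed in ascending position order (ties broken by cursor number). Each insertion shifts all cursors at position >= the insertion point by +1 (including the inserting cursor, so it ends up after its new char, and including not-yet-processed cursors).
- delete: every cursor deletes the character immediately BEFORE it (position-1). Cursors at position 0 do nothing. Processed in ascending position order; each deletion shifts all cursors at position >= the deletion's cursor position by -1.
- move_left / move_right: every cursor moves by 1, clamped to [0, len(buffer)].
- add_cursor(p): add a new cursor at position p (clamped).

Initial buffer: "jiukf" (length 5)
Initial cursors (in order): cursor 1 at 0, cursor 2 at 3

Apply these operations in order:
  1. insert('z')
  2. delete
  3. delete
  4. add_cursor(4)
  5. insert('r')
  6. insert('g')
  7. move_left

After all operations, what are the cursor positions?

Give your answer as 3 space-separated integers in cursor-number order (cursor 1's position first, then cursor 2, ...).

After op 1 (insert('z')): buffer="zjiuzkf" (len 7), cursors c1@1 c2@5, authorship 1...2..
After op 2 (delete): buffer="jiukf" (len 5), cursors c1@0 c2@3, authorship .....
After op 3 (delete): buffer="jikf" (len 4), cursors c1@0 c2@2, authorship ....
After op 4 (add_cursor(4)): buffer="jikf" (len 4), cursors c1@0 c2@2 c3@4, authorship ....
After op 5 (insert('r')): buffer="rjirkfr" (len 7), cursors c1@1 c2@4 c3@7, authorship 1..2..3
After op 6 (insert('g')): buffer="rgjirgkfrg" (len 10), cursors c1@2 c2@6 c3@10, authorship 11..22..33
After op 7 (move_left): buffer="rgjirgkfrg" (len 10), cursors c1@1 c2@5 c3@9, authorship 11..22..33

Answer: 1 5 9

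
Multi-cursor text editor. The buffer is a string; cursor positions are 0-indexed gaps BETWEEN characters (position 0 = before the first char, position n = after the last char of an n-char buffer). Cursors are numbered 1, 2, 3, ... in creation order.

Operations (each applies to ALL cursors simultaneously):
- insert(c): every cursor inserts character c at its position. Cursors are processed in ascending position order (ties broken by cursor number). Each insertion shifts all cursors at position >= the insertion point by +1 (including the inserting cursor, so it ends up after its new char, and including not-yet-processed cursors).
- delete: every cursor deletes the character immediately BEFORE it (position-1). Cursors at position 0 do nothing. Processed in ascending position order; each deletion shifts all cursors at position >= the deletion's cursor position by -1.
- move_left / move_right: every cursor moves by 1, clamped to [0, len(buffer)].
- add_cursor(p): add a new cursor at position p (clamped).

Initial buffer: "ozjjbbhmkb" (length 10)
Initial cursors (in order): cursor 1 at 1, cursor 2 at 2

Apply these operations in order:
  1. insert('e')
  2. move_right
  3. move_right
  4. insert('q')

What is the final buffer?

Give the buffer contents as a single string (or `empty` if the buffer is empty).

Answer: oezeqjjqbbhmkb

Derivation:
After op 1 (insert('e')): buffer="oezejjbbhmkb" (len 12), cursors c1@2 c2@4, authorship .1.2........
After op 2 (move_right): buffer="oezejjbbhmkb" (len 12), cursors c1@3 c2@5, authorship .1.2........
After op 3 (move_right): buffer="oezejjbbhmkb" (len 12), cursors c1@4 c2@6, authorship .1.2........
After op 4 (insert('q')): buffer="oezeqjjqbbhmkb" (len 14), cursors c1@5 c2@8, authorship .1.21..2......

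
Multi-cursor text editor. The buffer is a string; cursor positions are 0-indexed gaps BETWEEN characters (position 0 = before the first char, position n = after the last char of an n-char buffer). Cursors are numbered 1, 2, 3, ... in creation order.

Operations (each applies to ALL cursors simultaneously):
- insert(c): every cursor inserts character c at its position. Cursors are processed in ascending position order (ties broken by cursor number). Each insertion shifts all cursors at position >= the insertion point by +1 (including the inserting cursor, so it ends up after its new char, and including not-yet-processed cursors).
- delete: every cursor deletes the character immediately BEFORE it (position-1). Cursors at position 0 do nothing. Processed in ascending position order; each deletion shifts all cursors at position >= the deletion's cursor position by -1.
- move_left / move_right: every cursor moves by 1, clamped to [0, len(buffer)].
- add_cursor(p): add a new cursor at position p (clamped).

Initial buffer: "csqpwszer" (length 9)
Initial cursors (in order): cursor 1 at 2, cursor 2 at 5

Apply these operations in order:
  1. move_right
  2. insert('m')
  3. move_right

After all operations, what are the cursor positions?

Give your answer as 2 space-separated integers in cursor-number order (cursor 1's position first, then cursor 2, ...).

After op 1 (move_right): buffer="csqpwszer" (len 9), cursors c1@3 c2@6, authorship .........
After op 2 (insert('m')): buffer="csqmpwsmzer" (len 11), cursors c1@4 c2@8, authorship ...1...2...
After op 3 (move_right): buffer="csqmpwsmzer" (len 11), cursors c1@5 c2@9, authorship ...1...2...

Answer: 5 9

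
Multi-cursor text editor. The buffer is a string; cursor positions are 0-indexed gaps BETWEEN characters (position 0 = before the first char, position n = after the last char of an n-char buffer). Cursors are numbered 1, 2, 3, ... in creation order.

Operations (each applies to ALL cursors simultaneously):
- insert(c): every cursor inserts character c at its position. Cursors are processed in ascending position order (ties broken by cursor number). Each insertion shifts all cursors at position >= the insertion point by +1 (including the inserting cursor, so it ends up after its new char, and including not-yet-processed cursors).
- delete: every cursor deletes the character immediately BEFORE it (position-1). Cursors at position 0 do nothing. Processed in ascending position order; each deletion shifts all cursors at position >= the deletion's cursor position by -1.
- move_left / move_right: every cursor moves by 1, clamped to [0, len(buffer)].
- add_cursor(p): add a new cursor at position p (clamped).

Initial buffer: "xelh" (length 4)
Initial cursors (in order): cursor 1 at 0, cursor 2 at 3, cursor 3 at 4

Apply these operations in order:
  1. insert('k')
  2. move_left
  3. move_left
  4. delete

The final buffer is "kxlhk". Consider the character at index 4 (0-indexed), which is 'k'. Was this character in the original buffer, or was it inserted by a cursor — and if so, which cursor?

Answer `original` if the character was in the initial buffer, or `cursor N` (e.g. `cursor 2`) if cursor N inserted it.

Answer: cursor 3

Derivation:
After op 1 (insert('k')): buffer="kxelkhk" (len 7), cursors c1@1 c2@5 c3@7, authorship 1...2.3
After op 2 (move_left): buffer="kxelkhk" (len 7), cursors c1@0 c2@4 c3@6, authorship 1...2.3
After op 3 (move_left): buffer="kxelkhk" (len 7), cursors c1@0 c2@3 c3@5, authorship 1...2.3
After op 4 (delete): buffer="kxlhk" (len 5), cursors c1@0 c2@2 c3@3, authorship 1...3
Authorship (.=original, N=cursor N): 1 . . . 3
Index 4: author = 3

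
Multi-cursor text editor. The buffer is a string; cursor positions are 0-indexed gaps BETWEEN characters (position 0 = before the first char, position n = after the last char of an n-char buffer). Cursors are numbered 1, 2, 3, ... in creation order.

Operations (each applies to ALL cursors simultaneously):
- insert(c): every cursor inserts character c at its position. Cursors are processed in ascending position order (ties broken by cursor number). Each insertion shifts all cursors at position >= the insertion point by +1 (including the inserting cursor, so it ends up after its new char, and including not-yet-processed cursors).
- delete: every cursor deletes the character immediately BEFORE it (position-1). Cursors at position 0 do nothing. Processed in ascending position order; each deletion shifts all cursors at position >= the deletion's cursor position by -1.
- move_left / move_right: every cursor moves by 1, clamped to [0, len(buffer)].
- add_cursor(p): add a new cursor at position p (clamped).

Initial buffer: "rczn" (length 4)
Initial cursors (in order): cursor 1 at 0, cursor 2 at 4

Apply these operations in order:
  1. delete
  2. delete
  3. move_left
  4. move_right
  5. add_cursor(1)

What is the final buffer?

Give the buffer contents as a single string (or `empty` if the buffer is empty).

Answer: rc

Derivation:
After op 1 (delete): buffer="rcz" (len 3), cursors c1@0 c2@3, authorship ...
After op 2 (delete): buffer="rc" (len 2), cursors c1@0 c2@2, authorship ..
After op 3 (move_left): buffer="rc" (len 2), cursors c1@0 c2@1, authorship ..
After op 4 (move_right): buffer="rc" (len 2), cursors c1@1 c2@2, authorship ..
After op 5 (add_cursor(1)): buffer="rc" (len 2), cursors c1@1 c3@1 c2@2, authorship ..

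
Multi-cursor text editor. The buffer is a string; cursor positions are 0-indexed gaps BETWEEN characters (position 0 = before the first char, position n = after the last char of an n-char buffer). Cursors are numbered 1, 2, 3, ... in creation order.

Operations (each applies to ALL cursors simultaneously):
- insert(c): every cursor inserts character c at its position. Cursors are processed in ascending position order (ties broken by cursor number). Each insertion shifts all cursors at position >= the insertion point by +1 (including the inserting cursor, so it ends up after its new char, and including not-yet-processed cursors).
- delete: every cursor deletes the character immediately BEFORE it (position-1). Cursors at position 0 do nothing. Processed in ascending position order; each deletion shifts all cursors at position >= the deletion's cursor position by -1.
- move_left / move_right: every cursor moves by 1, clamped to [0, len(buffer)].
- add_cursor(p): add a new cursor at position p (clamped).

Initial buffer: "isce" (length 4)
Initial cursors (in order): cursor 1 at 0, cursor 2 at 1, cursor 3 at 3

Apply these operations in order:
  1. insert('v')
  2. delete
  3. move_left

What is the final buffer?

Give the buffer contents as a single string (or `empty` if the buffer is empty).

Answer: isce

Derivation:
After op 1 (insert('v')): buffer="vivscve" (len 7), cursors c1@1 c2@3 c3@6, authorship 1.2..3.
After op 2 (delete): buffer="isce" (len 4), cursors c1@0 c2@1 c3@3, authorship ....
After op 3 (move_left): buffer="isce" (len 4), cursors c1@0 c2@0 c3@2, authorship ....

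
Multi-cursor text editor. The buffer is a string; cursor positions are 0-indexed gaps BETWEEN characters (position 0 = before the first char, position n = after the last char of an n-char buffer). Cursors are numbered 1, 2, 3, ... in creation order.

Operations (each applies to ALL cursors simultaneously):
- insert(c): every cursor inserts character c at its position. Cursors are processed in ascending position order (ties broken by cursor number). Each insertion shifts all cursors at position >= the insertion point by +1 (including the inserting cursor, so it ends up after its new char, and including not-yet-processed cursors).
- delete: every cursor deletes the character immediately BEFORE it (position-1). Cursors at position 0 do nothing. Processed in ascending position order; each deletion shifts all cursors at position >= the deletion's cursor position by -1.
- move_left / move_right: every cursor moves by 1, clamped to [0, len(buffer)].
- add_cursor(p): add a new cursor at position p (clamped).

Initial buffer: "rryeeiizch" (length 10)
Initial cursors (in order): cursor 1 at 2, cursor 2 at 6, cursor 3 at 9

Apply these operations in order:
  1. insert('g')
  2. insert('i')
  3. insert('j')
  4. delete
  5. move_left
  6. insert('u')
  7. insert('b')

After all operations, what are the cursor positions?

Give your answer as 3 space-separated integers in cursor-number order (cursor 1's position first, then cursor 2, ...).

Answer: 5 13 20

Derivation:
After op 1 (insert('g')): buffer="rrgyeeigizcgh" (len 13), cursors c1@3 c2@8 c3@12, authorship ..1....2...3.
After op 2 (insert('i')): buffer="rrgiyeeigiizcgih" (len 16), cursors c1@4 c2@10 c3@15, authorship ..11....22...33.
After op 3 (insert('j')): buffer="rrgijyeeigijizcgijh" (len 19), cursors c1@5 c2@12 c3@18, authorship ..111....222...333.
After op 4 (delete): buffer="rrgiyeeigiizcgih" (len 16), cursors c1@4 c2@10 c3@15, authorship ..11....22...33.
After op 5 (move_left): buffer="rrgiyeeigiizcgih" (len 16), cursors c1@3 c2@9 c3@14, authorship ..11....22...33.
After op 6 (insert('u')): buffer="rrguiyeeiguiizcguih" (len 19), cursors c1@4 c2@11 c3@17, authorship ..111....222...333.
After op 7 (insert('b')): buffer="rrgubiyeeigubiizcgubih" (len 22), cursors c1@5 c2@13 c3@20, authorship ..1111....2222...3333.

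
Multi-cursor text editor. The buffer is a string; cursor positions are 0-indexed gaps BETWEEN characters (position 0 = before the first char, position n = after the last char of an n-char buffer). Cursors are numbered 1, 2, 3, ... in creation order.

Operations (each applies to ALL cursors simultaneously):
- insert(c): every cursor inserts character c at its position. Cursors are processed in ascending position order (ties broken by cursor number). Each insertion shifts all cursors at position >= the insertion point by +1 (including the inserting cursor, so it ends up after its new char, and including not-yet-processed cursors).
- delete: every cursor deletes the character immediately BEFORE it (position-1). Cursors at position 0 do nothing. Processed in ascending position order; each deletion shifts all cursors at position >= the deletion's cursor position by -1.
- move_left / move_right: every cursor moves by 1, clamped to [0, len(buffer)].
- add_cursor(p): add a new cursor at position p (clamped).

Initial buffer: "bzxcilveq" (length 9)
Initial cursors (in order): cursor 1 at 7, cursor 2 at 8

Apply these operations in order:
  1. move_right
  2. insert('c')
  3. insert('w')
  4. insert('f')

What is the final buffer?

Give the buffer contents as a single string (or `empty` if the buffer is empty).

Answer: bzxcilvecwfqcwf

Derivation:
After op 1 (move_right): buffer="bzxcilveq" (len 9), cursors c1@8 c2@9, authorship .........
After op 2 (insert('c')): buffer="bzxcilvecqc" (len 11), cursors c1@9 c2@11, authorship ........1.2
After op 3 (insert('w')): buffer="bzxcilvecwqcw" (len 13), cursors c1@10 c2@13, authorship ........11.22
After op 4 (insert('f')): buffer="bzxcilvecwfqcwf" (len 15), cursors c1@11 c2@15, authorship ........111.222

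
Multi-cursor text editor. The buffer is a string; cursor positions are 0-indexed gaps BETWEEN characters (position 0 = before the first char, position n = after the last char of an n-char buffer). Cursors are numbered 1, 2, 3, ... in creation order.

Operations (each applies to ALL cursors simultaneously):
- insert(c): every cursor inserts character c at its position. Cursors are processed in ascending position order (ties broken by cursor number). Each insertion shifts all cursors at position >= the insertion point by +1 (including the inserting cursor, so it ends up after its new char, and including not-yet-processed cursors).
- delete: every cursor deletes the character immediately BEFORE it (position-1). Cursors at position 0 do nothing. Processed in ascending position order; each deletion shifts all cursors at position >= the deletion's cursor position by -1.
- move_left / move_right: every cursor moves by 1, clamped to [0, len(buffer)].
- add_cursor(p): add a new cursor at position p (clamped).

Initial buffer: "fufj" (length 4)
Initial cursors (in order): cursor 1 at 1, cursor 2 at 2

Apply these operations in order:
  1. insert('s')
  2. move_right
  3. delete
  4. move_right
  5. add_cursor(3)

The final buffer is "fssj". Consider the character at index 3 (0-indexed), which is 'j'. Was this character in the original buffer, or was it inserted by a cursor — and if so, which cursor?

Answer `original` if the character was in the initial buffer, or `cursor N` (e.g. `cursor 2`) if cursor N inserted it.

Answer: original

Derivation:
After op 1 (insert('s')): buffer="fsusfj" (len 6), cursors c1@2 c2@4, authorship .1.2..
After op 2 (move_right): buffer="fsusfj" (len 6), cursors c1@3 c2@5, authorship .1.2..
After op 3 (delete): buffer="fssj" (len 4), cursors c1@2 c2@3, authorship .12.
After op 4 (move_right): buffer="fssj" (len 4), cursors c1@3 c2@4, authorship .12.
After op 5 (add_cursor(3)): buffer="fssj" (len 4), cursors c1@3 c3@3 c2@4, authorship .12.
Authorship (.=original, N=cursor N): . 1 2 .
Index 3: author = original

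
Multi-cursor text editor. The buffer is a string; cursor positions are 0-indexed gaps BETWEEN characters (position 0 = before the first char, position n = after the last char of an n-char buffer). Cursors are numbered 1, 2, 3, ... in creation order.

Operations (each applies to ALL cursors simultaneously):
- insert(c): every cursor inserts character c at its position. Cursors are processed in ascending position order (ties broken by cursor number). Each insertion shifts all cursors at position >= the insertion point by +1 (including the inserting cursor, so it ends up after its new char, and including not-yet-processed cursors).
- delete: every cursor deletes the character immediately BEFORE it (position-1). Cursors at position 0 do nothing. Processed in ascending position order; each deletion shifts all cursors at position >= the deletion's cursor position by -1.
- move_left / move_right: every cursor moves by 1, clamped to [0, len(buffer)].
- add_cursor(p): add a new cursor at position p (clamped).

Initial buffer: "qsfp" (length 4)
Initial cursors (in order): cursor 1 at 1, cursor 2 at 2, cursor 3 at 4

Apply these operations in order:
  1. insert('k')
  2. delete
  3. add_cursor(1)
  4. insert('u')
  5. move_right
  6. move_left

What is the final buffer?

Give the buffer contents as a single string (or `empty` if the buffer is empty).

Answer: quusufpu

Derivation:
After op 1 (insert('k')): buffer="qkskfpk" (len 7), cursors c1@2 c2@4 c3@7, authorship .1.2..3
After op 2 (delete): buffer="qsfp" (len 4), cursors c1@1 c2@2 c3@4, authorship ....
After op 3 (add_cursor(1)): buffer="qsfp" (len 4), cursors c1@1 c4@1 c2@2 c3@4, authorship ....
After op 4 (insert('u')): buffer="quusufpu" (len 8), cursors c1@3 c4@3 c2@5 c3@8, authorship .14.2..3
After op 5 (move_right): buffer="quusufpu" (len 8), cursors c1@4 c4@4 c2@6 c3@8, authorship .14.2..3
After op 6 (move_left): buffer="quusufpu" (len 8), cursors c1@3 c4@3 c2@5 c3@7, authorship .14.2..3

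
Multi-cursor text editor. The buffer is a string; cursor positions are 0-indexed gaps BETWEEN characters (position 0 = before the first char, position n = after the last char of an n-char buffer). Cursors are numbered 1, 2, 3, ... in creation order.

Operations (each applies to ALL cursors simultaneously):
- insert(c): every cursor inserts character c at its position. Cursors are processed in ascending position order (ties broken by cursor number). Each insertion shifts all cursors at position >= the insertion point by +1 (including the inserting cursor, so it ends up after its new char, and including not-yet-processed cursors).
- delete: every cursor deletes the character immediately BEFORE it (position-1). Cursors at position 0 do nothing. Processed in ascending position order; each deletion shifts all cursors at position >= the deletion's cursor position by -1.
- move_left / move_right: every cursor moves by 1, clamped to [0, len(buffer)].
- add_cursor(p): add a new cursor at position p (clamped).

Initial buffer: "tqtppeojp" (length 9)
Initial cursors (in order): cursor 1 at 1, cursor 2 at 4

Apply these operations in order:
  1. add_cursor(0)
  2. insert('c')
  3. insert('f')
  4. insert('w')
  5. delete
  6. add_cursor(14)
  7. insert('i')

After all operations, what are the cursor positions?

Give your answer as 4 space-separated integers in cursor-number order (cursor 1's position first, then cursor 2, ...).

Answer: 7 13 3 18

Derivation:
After op 1 (add_cursor(0)): buffer="tqtppeojp" (len 9), cursors c3@0 c1@1 c2@4, authorship .........
After op 2 (insert('c')): buffer="ctcqtpcpeojp" (len 12), cursors c3@1 c1@3 c2@7, authorship 3.1...2.....
After op 3 (insert('f')): buffer="cftcfqtpcfpeojp" (len 15), cursors c3@2 c1@5 c2@10, authorship 33.11...22.....
After op 4 (insert('w')): buffer="cfwtcfwqtpcfwpeojp" (len 18), cursors c3@3 c1@7 c2@13, authorship 333.111...222.....
After op 5 (delete): buffer="cftcfqtpcfpeojp" (len 15), cursors c3@2 c1@5 c2@10, authorship 33.11...22.....
After op 6 (add_cursor(14)): buffer="cftcfqtpcfpeojp" (len 15), cursors c3@2 c1@5 c2@10 c4@14, authorship 33.11...22.....
After op 7 (insert('i')): buffer="cfitcfiqtpcfipeojip" (len 19), cursors c3@3 c1@7 c2@13 c4@18, authorship 333.111...222....4.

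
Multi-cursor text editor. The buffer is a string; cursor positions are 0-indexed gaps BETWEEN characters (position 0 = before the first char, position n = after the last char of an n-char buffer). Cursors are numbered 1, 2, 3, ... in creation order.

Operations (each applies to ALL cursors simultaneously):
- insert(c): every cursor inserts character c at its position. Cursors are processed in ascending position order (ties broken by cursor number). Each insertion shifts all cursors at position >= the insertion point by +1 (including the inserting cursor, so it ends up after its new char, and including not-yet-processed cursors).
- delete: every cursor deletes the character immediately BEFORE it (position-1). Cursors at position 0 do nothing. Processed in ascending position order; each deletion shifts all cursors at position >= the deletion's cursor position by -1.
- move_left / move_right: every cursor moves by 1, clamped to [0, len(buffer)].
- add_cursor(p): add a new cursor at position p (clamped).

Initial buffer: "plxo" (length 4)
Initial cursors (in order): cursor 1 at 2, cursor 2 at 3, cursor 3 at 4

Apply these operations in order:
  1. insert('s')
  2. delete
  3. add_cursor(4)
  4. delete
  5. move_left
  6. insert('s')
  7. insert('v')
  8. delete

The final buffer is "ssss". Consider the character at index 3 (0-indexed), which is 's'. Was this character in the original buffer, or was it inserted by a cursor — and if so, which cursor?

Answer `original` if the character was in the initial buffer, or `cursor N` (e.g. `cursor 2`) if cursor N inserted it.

After op 1 (insert('s')): buffer="plsxsos" (len 7), cursors c1@3 c2@5 c3@7, authorship ..1.2.3
After op 2 (delete): buffer="plxo" (len 4), cursors c1@2 c2@3 c3@4, authorship ....
After op 3 (add_cursor(4)): buffer="plxo" (len 4), cursors c1@2 c2@3 c3@4 c4@4, authorship ....
After op 4 (delete): buffer="" (len 0), cursors c1@0 c2@0 c3@0 c4@0, authorship 
After op 5 (move_left): buffer="" (len 0), cursors c1@0 c2@0 c3@0 c4@0, authorship 
After op 6 (insert('s')): buffer="ssss" (len 4), cursors c1@4 c2@4 c3@4 c4@4, authorship 1234
After op 7 (insert('v')): buffer="ssssvvvv" (len 8), cursors c1@8 c2@8 c3@8 c4@8, authorship 12341234
After op 8 (delete): buffer="ssss" (len 4), cursors c1@4 c2@4 c3@4 c4@4, authorship 1234
Authorship (.=original, N=cursor N): 1 2 3 4
Index 3: author = 4

Answer: cursor 4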